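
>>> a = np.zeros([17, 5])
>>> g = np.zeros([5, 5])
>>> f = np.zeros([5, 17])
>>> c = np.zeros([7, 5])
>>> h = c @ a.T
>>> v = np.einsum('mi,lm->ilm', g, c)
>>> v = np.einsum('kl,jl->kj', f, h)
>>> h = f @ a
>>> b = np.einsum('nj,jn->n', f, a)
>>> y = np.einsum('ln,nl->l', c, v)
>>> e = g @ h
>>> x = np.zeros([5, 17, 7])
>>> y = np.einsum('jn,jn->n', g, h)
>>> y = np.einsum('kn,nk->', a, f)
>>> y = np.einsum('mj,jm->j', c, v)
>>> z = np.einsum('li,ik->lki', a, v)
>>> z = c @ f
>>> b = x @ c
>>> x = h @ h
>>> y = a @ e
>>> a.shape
(17, 5)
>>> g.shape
(5, 5)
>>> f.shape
(5, 17)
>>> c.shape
(7, 5)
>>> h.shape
(5, 5)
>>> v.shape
(5, 7)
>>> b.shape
(5, 17, 5)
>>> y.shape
(17, 5)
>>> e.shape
(5, 5)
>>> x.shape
(5, 5)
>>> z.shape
(7, 17)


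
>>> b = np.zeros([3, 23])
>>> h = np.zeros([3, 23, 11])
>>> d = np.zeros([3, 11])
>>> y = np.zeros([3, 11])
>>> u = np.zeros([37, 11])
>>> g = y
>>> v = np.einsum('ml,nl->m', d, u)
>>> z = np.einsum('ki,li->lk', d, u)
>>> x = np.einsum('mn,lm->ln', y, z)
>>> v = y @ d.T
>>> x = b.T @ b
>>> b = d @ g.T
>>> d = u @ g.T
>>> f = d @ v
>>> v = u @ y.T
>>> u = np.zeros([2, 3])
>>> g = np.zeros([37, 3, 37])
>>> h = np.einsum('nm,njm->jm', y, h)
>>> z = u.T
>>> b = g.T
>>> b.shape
(37, 3, 37)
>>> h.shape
(23, 11)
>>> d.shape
(37, 3)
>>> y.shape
(3, 11)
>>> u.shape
(2, 3)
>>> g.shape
(37, 3, 37)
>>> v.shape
(37, 3)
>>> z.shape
(3, 2)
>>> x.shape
(23, 23)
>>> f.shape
(37, 3)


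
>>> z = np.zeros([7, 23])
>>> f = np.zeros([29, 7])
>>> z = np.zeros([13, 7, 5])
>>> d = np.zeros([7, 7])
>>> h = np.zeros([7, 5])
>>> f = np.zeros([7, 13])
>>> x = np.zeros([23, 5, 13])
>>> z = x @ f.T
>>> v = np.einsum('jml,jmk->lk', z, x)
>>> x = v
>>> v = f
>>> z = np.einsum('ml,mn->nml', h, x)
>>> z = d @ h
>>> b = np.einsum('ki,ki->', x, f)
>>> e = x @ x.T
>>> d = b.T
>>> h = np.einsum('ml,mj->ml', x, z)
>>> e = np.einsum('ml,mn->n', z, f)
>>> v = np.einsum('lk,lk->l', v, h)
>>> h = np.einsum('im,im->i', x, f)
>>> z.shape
(7, 5)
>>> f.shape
(7, 13)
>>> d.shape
()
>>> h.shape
(7,)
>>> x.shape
(7, 13)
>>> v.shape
(7,)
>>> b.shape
()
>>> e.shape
(13,)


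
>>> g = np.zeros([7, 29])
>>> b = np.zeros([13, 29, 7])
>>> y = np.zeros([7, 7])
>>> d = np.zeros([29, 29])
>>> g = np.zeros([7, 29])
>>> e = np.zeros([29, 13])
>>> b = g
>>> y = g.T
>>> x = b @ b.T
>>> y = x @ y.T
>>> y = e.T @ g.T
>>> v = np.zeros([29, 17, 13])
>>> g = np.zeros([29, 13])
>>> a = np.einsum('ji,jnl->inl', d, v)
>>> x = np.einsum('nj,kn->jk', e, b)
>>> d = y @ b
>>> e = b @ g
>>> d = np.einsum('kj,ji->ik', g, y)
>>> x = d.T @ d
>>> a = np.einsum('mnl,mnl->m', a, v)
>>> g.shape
(29, 13)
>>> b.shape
(7, 29)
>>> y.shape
(13, 7)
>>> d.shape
(7, 29)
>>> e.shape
(7, 13)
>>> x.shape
(29, 29)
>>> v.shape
(29, 17, 13)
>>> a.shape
(29,)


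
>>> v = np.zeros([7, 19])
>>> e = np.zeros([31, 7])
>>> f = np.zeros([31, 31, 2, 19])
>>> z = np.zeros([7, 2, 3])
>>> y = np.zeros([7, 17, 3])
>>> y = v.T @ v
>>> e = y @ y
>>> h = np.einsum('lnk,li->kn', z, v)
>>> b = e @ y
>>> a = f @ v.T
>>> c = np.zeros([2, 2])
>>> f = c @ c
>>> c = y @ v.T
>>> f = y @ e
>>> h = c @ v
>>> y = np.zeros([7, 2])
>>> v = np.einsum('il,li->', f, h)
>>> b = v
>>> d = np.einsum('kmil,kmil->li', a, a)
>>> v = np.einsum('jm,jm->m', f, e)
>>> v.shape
(19,)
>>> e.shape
(19, 19)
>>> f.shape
(19, 19)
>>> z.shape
(7, 2, 3)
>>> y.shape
(7, 2)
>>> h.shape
(19, 19)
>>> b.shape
()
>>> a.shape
(31, 31, 2, 7)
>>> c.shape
(19, 7)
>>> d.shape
(7, 2)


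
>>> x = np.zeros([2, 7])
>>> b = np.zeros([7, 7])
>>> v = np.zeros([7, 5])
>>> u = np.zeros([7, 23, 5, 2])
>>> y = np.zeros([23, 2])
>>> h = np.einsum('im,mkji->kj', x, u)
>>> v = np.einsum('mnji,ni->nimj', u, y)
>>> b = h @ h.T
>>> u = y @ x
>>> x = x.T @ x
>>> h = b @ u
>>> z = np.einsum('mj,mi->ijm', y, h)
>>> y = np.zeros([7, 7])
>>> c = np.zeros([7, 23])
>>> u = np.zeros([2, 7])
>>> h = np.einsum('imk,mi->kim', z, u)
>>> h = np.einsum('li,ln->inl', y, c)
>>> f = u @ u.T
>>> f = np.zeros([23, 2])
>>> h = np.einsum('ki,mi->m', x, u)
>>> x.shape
(7, 7)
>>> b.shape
(23, 23)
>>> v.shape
(23, 2, 7, 5)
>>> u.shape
(2, 7)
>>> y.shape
(7, 7)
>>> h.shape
(2,)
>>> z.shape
(7, 2, 23)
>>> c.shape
(7, 23)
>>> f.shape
(23, 2)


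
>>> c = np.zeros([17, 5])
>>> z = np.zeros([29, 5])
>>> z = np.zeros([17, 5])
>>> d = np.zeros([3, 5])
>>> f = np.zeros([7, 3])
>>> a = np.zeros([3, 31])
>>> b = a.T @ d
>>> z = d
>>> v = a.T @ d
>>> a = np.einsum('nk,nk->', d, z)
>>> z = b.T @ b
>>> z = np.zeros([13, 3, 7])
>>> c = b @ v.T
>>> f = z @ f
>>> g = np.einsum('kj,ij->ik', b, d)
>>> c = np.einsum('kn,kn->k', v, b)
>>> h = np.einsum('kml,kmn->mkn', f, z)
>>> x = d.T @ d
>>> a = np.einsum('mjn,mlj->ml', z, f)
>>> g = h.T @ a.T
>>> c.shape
(31,)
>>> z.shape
(13, 3, 7)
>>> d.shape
(3, 5)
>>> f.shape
(13, 3, 3)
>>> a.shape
(13, 3)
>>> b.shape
(31, 5)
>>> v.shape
(31, 5)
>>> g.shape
(7, 13, 13)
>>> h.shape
(3, 13, 7)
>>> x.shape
(5, 5)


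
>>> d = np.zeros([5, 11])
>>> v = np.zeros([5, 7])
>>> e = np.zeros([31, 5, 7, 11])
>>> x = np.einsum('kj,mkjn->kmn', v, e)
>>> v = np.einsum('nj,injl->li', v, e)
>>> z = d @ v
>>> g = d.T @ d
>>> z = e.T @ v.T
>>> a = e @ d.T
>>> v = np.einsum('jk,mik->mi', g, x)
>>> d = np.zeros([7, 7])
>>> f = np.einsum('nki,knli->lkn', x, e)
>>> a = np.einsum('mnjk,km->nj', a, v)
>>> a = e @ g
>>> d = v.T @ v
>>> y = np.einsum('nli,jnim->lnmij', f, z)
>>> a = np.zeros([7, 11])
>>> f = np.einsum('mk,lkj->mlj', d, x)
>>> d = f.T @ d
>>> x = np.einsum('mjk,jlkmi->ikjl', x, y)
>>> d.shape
(11, 5, 31)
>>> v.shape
(5, 31)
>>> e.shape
(31, 5, 7, 11)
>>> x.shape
(11, 11, 31, 7)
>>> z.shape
(11, 7, 5, 11)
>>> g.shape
(11, 11)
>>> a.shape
(7, 11)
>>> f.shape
(31, 5, 11)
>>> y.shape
(31, 7, 11, 5, 11)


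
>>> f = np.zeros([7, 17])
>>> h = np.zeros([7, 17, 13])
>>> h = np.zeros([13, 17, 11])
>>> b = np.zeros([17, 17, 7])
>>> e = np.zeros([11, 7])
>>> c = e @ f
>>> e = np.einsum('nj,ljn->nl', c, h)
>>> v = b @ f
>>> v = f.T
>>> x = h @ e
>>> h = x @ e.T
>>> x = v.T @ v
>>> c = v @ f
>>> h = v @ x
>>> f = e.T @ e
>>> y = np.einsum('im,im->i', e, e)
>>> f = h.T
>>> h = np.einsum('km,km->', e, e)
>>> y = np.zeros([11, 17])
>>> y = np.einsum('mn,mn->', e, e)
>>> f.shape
(7, 17)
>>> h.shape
()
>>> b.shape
(17, 17, 7)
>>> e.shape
(11, 13)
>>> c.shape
(17, 17)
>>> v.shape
(17, 7)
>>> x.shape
(7, 7)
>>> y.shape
()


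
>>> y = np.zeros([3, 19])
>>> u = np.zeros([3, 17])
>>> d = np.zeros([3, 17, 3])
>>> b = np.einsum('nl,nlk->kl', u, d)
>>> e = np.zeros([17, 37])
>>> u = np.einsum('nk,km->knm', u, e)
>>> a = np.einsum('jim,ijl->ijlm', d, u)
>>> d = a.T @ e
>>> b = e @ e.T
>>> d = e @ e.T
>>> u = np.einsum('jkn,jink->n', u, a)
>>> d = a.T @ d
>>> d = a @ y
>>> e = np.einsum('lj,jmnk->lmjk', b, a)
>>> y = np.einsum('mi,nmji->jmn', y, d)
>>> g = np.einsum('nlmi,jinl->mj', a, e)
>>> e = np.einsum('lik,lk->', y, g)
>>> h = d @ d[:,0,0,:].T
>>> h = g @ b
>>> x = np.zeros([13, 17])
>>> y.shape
(37, 3, 17)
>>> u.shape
(37,)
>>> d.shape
(17, 3, 37, 19)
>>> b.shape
(17, 17)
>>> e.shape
()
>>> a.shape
(17, 3, 37, 3)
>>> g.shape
(37, 17)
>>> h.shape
(37, 17)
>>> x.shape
(13, 17)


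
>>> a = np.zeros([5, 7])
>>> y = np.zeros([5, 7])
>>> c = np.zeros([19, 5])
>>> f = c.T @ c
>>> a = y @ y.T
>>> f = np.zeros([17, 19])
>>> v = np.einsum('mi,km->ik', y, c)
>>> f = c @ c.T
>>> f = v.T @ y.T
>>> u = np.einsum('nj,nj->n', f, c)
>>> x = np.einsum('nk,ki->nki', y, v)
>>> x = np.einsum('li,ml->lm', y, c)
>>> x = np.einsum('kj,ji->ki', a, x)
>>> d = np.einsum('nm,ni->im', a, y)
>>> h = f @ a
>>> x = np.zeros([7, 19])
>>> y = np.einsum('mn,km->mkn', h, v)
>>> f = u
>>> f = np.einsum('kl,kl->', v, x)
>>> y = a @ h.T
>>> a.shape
(5, 5)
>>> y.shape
(5, 19)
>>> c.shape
(19, 5)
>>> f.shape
()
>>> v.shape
(7, 19)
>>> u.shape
(19,)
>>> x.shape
(7, 19)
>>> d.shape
(7, 5)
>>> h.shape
(19, 5)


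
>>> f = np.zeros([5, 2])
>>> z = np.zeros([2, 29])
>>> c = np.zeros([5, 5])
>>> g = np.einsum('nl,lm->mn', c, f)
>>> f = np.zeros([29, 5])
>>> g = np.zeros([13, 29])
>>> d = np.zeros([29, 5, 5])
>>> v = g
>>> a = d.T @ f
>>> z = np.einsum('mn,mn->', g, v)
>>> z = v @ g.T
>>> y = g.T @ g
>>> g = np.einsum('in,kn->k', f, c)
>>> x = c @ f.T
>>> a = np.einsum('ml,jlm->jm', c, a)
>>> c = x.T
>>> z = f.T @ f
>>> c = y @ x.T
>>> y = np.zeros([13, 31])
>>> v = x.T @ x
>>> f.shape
(29, 5)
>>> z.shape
(5, 5)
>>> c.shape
(29, 5)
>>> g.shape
(5,)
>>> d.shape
(29, 5, 5)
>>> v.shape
(29, 29)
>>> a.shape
(5, 5)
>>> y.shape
(13, 31)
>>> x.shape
(5, 29)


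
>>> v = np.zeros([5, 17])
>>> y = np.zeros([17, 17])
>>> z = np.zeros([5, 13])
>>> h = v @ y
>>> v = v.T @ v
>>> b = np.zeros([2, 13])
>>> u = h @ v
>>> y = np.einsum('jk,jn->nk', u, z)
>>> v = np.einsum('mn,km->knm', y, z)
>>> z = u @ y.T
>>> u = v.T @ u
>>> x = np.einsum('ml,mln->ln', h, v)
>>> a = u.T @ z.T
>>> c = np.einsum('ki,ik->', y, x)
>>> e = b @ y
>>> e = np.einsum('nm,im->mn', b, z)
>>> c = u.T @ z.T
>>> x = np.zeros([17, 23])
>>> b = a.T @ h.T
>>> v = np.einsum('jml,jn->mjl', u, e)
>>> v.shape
(17, 13, 17)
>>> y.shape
(13, 17)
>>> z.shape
(5, 13)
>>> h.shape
(5, 17)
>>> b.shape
(5, 17, 5)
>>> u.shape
(13, 17, 17)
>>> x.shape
(17, 23)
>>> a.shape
(17, 17, 5)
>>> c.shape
(17, 17, 5)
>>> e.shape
(13, 2)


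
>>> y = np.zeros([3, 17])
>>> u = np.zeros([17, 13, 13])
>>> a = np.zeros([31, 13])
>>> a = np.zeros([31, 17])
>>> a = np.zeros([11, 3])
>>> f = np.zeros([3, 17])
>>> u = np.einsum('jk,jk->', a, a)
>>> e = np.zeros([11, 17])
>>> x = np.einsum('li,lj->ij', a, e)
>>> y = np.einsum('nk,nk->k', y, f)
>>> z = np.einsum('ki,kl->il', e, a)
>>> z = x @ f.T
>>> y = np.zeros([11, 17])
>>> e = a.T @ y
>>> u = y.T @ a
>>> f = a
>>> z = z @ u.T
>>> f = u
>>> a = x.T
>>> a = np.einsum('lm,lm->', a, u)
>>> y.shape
(11, 17)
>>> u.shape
(17, 3)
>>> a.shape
()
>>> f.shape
(17, 3)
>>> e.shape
(3, 17)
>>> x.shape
(3, 17)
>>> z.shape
(3, 17)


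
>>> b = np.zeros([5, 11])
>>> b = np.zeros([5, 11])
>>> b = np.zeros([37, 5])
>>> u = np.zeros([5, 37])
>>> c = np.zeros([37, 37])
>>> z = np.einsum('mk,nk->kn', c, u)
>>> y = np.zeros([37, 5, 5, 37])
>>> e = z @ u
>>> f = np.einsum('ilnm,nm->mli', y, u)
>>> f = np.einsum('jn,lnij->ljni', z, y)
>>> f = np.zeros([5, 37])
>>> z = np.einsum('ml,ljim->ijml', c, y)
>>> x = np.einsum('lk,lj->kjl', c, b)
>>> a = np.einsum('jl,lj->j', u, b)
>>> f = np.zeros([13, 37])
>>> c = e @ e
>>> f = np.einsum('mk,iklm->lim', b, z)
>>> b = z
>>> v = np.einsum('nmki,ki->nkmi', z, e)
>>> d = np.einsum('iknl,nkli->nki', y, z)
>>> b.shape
(5, 5, 37, 37)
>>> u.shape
(5, 37)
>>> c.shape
(37, 37)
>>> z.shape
(5, 5, 37, 37)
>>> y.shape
(37, 5, 5, 37)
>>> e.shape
(37, 37)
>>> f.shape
(37, 5, 37)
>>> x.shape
(37, 5, 37)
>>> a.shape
(5,)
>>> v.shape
(5, 37, 5, 37)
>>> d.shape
(5, 5, 37)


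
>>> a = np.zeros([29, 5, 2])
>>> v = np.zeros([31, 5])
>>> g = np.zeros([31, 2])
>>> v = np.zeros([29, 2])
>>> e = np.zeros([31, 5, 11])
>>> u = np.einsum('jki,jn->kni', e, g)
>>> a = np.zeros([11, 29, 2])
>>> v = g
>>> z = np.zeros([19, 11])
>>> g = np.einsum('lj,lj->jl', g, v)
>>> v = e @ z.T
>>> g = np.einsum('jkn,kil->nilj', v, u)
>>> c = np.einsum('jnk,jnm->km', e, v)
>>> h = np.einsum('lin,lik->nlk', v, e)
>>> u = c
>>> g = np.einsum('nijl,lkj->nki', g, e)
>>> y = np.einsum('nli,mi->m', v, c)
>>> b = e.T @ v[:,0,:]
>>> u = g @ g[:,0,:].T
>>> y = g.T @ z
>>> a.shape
(11, 29, 2)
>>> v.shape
(31, 5, 19)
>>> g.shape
(19, 5, 2)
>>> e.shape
(31, 5, 11)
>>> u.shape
(19, 5, 19)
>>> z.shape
(19, 11)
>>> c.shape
(11, 19)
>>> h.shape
(19, 31, 11)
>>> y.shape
(2, 5, 11)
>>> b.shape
(11, 5, 19)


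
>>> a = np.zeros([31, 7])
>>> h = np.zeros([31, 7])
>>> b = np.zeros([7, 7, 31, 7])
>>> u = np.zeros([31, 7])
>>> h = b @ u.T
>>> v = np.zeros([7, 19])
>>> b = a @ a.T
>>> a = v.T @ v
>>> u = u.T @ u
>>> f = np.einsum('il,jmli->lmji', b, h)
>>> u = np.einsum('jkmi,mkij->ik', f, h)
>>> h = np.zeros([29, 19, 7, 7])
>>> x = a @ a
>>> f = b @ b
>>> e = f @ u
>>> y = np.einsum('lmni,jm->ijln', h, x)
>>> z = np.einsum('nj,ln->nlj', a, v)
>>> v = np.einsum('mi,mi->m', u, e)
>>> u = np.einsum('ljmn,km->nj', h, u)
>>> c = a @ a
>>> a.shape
(19, 19)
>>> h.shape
(29, 19, 7, 7)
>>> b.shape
(31, 31)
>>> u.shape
(7, 19)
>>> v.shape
(31,)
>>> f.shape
(31, 31)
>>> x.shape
(19, 19)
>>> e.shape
(31, 7)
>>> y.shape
(7, 19, 29, 7)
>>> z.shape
(19, 7, 19)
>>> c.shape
(19, 19)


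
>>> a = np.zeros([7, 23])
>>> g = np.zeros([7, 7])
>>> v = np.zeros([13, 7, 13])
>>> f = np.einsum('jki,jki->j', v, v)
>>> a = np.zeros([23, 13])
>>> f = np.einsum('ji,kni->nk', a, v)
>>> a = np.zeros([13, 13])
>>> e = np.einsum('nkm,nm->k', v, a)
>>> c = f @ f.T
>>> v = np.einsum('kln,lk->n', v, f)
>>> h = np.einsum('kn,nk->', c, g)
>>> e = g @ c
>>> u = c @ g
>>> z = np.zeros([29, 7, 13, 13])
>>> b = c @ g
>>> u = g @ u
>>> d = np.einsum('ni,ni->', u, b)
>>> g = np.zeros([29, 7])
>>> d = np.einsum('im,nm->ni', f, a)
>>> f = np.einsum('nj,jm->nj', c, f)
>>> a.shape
(13, 13)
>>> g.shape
(29, 7)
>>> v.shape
(13,)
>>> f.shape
(7, 7)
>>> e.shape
(7, 7)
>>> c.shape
(7, 7)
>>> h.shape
()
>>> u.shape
(7, 7)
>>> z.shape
(29, 7, 13, 13)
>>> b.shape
(7, 7)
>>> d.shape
(13, 7)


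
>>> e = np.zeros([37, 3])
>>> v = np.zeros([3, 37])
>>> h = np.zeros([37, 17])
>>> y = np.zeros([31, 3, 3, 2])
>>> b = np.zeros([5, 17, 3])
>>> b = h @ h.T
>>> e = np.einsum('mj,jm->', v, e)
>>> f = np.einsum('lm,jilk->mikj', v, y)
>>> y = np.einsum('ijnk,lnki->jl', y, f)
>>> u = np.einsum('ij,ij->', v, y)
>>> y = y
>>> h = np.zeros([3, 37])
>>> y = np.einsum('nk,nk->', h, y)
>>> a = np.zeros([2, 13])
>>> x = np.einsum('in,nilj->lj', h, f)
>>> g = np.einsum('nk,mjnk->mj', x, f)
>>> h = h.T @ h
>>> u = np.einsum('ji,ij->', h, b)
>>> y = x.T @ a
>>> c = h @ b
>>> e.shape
()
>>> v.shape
(3, 37)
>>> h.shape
(37, 37)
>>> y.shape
(31, 13)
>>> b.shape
(37, 37)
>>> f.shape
(37, 3, 2, 31)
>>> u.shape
()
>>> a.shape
(2, 13)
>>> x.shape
(2, 31)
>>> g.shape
(37, 3)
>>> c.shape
(37, 37)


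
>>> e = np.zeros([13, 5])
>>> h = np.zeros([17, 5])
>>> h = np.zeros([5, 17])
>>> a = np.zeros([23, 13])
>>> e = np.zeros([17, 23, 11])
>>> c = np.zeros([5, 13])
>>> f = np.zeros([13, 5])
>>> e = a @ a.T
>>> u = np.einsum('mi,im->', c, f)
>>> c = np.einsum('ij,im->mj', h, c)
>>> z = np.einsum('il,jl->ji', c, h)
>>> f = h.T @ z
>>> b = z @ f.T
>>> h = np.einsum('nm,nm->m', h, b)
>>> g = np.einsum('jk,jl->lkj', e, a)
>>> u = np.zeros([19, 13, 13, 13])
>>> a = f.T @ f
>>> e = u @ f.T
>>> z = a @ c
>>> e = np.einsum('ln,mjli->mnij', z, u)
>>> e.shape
(19, 17, 13, 13)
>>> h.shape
(17,)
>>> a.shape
(13, 13)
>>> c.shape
(13, 17)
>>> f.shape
(17, 13)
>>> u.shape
(19, 13, 13, 13)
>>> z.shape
(13, 17)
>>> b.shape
(5, 17)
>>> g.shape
(13, 23, 23)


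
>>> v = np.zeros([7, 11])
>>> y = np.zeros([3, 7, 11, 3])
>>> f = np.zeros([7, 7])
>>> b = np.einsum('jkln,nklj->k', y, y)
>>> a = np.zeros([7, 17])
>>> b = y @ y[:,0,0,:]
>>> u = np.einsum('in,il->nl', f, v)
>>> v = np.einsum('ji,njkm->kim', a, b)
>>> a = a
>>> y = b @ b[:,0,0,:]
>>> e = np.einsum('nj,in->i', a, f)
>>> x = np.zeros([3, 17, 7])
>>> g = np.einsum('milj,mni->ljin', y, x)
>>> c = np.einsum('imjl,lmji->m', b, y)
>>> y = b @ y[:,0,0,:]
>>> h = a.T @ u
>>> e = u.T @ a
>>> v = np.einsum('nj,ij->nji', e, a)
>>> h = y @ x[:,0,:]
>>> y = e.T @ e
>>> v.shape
(11, 17, 7)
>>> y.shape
(17, 17)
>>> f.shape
(7, 7)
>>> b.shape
(3, 7, 11, 3)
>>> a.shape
(7, 17)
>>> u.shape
(7, 11)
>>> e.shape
(11, 17)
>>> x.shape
(3, 17, 7)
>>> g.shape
(11, 3, 7, 17)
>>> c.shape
(7,)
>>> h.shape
(3, 7, 11, 7)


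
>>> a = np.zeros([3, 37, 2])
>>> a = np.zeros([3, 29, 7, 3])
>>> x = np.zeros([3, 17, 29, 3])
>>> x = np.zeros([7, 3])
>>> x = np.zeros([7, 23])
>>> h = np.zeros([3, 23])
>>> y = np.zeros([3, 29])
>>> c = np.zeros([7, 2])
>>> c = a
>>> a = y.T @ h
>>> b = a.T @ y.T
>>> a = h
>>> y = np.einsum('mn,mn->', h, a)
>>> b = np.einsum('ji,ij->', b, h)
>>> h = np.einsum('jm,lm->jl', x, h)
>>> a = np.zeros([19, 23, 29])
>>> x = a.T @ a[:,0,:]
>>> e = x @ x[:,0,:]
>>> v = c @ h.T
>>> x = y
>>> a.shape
(19, 23, 29)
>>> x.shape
()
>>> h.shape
(7, 3)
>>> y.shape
()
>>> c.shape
(3, 29, 7, 3)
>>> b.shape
()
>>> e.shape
(29, 23, 29)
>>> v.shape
(3, 29, 7, 7)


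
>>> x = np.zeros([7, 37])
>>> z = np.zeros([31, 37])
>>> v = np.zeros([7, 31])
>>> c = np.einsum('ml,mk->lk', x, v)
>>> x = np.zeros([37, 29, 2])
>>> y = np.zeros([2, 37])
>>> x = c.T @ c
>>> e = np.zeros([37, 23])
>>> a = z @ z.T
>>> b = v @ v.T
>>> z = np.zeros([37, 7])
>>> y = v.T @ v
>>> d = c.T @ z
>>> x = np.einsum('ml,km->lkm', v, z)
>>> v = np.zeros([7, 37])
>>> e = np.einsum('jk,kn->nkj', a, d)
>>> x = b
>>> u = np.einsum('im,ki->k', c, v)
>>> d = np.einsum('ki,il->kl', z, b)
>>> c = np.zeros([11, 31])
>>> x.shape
(7, 7)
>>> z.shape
(37, 7)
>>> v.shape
(7, 37)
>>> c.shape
(11, 31)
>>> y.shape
(31, 31)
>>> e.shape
(7, 31, 31)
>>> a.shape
(31, 31)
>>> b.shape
(7, 7)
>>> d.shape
(37, 7)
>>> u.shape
(7,)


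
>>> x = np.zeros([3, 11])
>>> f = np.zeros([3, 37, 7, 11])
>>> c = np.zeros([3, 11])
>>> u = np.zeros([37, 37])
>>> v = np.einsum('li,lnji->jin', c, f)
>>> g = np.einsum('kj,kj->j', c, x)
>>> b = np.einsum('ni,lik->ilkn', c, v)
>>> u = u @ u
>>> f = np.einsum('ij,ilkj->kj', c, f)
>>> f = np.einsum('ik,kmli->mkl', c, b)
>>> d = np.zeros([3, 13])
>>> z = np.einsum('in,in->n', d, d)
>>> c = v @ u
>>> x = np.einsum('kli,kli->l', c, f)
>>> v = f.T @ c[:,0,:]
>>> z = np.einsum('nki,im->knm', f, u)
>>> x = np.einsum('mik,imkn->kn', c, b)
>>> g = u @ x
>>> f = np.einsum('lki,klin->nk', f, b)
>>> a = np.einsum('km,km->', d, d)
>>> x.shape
(37, 3)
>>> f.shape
(3, 11)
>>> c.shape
(7, 11, 37)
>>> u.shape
(37, 37)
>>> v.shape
(37, 11, 37)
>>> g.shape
(37, 3)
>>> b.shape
(11, 7, 37, 3)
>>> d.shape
(3, 13)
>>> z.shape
(11, 7, 37)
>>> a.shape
()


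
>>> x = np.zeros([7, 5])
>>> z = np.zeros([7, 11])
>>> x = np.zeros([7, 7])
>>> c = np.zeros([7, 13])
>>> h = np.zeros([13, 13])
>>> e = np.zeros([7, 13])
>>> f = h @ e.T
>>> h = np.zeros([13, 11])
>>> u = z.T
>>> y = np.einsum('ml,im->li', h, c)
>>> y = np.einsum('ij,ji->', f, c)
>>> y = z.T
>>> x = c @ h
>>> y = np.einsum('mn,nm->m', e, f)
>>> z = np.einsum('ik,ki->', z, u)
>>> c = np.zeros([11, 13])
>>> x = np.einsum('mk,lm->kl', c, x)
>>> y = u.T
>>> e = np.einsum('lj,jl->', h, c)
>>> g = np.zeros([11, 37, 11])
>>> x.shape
(13, 7)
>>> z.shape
()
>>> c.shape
(11, 13)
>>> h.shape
(13, 11)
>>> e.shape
()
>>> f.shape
(13, 7)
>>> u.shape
(11, 7)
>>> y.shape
(7, 11)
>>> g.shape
(11, 37, 11)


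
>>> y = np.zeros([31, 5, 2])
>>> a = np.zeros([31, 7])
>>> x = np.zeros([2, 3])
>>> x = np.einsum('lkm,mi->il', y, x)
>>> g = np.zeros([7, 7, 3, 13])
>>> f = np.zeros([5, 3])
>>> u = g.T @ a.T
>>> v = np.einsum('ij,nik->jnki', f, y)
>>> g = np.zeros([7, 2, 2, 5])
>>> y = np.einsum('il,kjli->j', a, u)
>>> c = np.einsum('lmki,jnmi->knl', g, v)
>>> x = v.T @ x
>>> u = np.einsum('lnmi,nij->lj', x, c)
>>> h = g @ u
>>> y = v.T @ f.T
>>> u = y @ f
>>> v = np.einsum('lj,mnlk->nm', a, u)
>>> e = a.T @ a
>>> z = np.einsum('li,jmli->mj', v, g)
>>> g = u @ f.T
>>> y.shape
(5, 2, 31, 5)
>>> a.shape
(31, 7)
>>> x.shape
(5, 2, 31, 31)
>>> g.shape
(5, 2, 31, 5)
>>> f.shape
(5, 3)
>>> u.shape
(5, 2, 31, 3)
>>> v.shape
(2, 5)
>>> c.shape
(2, 31, 7)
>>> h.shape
(7, 2, 2, 7)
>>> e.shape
(7, 7)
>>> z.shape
(2, 7)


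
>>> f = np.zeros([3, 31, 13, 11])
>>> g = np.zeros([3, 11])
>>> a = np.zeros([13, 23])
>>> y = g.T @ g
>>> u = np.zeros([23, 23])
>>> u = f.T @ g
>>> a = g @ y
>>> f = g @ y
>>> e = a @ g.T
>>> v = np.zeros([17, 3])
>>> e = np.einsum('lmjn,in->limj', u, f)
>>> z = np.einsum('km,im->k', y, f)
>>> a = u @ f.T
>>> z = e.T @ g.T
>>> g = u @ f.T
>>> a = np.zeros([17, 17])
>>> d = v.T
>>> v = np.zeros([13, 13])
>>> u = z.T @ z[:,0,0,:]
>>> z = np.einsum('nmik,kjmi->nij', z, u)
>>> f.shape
(3, 11)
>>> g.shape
(11, 13, 31, 3)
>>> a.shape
(17, 17)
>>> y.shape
(11, 11)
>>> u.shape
(3, 3, 13, 3)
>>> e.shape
(11, 3, 13, 31)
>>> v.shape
(13, 13)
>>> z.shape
(31, 3, 3)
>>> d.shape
(3, 17)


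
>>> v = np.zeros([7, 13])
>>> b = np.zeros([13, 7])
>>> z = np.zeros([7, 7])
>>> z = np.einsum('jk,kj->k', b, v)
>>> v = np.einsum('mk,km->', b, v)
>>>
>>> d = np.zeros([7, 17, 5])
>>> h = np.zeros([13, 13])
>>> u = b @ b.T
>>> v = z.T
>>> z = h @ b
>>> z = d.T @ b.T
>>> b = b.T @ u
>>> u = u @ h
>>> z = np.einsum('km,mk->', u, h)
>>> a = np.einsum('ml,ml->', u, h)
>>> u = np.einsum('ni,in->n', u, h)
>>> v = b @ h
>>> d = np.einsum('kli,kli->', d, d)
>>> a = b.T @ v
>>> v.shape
(7, 13)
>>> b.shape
(7, 13)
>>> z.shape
()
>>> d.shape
()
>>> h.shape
(13, 13)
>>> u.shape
(13,)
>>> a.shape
(13, 13)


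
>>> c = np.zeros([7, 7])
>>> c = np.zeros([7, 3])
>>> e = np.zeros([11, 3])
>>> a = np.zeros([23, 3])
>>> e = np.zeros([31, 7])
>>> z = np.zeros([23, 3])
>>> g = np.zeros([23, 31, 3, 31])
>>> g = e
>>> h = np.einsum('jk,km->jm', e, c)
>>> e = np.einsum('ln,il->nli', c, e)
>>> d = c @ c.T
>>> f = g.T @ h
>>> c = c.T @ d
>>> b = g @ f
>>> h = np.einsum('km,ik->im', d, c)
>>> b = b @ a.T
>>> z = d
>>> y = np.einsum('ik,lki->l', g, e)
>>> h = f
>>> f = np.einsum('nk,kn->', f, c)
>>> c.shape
(3, 7)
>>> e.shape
(3, 7, 31)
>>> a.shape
(23, 3)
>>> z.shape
(7, 7)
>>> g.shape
(31, 7)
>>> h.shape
(7, 3)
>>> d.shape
(7, 7)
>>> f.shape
()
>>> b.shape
(31, 23)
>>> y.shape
(3,)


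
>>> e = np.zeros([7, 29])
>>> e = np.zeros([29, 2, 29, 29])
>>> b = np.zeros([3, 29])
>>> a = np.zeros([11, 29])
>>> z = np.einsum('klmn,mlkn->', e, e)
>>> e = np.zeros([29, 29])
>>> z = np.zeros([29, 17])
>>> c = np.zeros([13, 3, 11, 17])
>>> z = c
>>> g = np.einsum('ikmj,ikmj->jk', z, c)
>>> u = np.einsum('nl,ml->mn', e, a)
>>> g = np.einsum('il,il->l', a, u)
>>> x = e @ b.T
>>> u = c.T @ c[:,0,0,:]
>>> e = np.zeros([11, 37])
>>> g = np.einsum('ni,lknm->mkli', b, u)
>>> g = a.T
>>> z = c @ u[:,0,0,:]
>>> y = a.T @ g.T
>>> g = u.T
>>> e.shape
(11, 37)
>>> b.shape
(3, 29)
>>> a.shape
(11, 29)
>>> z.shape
(13, 3, 11, 17)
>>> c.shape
(13, 3, 11, 17)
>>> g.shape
(17, 3, 11, 17)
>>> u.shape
(17, 11, 3, 17)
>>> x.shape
(29, 3)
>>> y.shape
(29, 29)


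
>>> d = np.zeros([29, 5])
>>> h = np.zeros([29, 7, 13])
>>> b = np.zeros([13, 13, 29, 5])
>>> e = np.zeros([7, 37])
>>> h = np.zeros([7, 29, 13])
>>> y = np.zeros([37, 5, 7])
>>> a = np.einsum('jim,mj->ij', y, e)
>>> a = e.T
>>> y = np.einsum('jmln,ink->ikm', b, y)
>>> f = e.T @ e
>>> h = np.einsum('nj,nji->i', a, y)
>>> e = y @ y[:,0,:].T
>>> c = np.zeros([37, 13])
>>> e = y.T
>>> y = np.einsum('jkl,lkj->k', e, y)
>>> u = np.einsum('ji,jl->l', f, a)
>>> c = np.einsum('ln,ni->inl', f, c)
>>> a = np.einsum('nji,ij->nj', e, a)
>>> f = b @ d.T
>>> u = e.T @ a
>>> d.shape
(29, 5)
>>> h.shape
(13,)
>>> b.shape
(13, 13, 29, 5)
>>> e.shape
(13, 7, 37)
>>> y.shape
(7,)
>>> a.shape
(13, 7)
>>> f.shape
(13, 13, 29, 29)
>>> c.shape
(13, 37, 37)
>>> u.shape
(37, 7, 7)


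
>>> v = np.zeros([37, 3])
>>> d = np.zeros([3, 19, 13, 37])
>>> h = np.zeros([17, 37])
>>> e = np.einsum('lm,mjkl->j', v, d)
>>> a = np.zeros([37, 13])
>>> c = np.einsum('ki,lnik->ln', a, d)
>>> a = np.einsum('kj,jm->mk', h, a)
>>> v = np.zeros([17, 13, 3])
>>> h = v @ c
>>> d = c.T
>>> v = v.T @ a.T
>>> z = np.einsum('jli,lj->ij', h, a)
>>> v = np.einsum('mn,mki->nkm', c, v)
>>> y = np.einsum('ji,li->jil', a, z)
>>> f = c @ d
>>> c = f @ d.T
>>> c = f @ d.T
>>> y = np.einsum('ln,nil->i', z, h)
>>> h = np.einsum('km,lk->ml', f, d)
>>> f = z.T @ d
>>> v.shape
(19, 13, 3)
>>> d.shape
(19, 3)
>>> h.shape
(3, 19)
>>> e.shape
(19,)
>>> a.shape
(13, 17)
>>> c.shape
(3, 19)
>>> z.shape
(19, 17)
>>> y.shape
(13,)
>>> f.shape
(17, 3)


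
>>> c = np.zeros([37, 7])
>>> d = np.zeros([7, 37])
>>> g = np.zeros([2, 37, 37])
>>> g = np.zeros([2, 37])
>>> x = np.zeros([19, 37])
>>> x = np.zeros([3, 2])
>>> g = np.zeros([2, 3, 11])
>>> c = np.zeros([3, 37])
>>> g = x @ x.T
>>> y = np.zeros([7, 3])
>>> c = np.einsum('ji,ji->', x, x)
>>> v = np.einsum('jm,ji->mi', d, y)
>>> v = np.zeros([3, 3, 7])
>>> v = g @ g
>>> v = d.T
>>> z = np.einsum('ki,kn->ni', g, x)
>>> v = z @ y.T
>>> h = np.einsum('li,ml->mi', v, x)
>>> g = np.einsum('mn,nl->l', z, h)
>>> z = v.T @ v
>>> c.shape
()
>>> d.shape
(7, 37)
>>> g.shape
(7,)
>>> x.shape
(3, 2)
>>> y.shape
(7, 3)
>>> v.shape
(2, 7)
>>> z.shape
(7, 7)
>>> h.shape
(3, 7)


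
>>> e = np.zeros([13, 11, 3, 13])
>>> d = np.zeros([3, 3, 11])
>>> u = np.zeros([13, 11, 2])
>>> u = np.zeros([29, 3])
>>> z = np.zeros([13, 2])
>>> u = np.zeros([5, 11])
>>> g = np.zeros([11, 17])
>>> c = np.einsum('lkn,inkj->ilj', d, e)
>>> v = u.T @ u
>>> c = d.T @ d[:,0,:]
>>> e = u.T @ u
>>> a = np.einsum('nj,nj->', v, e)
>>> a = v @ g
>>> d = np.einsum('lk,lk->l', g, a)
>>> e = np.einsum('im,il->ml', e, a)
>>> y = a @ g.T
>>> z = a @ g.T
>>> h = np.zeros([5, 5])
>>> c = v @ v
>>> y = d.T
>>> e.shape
(11, 17)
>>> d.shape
(11,)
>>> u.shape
(5, 11)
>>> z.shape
(11, 11)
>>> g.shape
(11, 17)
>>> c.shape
(11, 11)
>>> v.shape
(11, 11)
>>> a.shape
(11, 17)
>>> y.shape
(11,)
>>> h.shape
(5, 5)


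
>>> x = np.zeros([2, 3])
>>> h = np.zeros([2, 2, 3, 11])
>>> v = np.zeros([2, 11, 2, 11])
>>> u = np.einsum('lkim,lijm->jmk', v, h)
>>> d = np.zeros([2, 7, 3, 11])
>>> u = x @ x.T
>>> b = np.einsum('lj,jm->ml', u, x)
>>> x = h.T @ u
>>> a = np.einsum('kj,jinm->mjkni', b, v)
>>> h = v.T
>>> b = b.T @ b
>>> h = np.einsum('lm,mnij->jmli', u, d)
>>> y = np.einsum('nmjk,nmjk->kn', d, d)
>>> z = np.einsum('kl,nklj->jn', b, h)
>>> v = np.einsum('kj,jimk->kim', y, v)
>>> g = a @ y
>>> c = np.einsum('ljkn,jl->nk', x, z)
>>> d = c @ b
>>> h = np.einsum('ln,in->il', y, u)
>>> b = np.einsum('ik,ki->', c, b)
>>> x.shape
(11, 3, 2, 2)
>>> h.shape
(2, 11)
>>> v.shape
(11, 11, 2)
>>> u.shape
(2, 2)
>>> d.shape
(2, 2)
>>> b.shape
()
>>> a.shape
(11, 2, 3, 2, 11)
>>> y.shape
(11, 2)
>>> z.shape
(3, 11)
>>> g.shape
(11, 2, 3, 2, 2)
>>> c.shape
(2, 2)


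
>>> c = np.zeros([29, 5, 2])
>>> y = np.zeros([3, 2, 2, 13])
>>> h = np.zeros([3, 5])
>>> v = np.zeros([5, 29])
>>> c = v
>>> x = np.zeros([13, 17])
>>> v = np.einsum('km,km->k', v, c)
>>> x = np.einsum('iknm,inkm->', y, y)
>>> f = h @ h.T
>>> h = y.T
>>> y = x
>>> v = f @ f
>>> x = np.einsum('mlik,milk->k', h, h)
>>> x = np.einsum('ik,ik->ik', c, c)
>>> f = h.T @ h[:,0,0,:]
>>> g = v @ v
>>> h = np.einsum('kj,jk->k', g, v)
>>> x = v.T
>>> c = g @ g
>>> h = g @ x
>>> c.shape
(3, 3)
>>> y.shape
()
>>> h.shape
(3, 3)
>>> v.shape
(3, 3)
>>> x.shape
(3, 3)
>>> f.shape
(3, 2, 2, 3)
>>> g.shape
(3, 3)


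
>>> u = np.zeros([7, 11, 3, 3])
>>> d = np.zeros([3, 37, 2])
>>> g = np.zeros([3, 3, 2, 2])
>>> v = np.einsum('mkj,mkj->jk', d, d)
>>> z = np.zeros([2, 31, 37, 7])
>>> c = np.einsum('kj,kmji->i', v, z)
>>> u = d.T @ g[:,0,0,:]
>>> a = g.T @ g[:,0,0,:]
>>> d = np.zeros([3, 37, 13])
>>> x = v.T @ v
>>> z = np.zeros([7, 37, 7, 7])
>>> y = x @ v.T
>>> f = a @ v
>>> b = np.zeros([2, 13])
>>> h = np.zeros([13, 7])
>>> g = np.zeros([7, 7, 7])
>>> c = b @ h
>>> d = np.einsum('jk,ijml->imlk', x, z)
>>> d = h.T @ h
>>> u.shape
(2, 37, 2)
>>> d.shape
(7, 7)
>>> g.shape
(7, 7, 7)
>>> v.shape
(2, 37)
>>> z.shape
(7, 37, 7, 7)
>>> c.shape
(2, 7)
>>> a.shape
(2, 2, 3, 2)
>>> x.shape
(37, 37)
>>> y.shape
(37, 2)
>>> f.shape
(2, 2, 3, 37)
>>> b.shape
(2, 13)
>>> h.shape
(13, 7)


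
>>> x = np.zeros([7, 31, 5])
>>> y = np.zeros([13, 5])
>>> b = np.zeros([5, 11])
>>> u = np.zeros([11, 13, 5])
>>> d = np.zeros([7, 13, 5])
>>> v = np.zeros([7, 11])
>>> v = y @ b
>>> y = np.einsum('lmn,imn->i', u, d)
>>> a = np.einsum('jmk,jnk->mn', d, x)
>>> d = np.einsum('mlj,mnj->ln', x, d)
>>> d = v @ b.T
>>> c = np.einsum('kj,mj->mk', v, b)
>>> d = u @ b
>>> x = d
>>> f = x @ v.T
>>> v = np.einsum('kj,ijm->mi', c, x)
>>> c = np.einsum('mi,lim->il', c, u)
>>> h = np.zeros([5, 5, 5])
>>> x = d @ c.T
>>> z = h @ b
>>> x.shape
(11, 13, 13)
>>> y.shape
(7,)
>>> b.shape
(5, 11)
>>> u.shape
(11, 13, 5)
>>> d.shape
(11, 13, 11)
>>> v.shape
(11, 11)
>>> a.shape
(13, 31)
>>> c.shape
(13, 11)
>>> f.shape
(11, 13, 13)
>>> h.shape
(5, 5, 5)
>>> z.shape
(5, 5, 11)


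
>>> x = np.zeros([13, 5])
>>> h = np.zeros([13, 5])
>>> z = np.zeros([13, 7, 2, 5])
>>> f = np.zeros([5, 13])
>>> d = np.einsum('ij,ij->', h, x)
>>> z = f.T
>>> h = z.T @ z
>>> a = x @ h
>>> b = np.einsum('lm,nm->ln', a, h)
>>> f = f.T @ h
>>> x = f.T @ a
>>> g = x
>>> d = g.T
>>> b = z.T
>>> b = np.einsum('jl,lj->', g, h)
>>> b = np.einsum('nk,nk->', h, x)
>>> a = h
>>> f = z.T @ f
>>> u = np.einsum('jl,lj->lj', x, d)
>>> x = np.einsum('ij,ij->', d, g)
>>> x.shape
()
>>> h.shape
(5, 5)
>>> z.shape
(13, 5)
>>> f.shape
(5, 5)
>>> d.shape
(5, 5)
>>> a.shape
(5, 5)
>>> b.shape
()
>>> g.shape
(5, 5)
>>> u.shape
(5, 5)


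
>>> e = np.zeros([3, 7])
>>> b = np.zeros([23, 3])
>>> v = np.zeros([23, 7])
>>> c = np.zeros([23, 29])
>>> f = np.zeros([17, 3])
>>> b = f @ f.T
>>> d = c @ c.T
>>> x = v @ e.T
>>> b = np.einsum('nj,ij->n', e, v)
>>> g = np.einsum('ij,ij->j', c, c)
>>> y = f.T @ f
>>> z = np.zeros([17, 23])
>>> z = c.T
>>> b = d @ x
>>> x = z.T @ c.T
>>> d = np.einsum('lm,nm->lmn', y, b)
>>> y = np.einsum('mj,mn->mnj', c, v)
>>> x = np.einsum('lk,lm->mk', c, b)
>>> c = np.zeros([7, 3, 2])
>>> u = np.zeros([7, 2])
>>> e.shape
(3, 7)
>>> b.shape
(23, 3)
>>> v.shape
(23, 7)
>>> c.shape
(7, 3, 2)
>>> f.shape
(17, 3)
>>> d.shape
(3, 3, 23)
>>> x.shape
(3, 29)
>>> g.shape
(29,)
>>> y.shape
(23, 7, 29)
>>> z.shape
(29, 23)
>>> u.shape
(7, 2)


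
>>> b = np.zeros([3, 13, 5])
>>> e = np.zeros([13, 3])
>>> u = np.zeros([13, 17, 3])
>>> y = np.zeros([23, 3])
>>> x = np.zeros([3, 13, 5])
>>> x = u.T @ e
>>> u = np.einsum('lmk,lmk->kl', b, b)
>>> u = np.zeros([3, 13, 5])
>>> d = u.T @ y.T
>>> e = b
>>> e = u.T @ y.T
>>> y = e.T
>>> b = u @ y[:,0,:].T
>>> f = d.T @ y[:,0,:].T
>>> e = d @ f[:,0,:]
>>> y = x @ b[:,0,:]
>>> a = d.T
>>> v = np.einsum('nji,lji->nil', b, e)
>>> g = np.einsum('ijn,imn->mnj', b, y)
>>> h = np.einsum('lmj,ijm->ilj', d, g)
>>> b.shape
(3, 13, 23)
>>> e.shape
(5, 13, 23)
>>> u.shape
(3, 13, 5)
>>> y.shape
(3, 17, 23)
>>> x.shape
(3, 17, 3)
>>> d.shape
(5, 13, 23)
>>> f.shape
(23, 13, 23)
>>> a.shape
(23, 13, 5)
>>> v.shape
(3, 23, 5)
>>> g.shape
(17, 23, 13)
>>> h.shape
(17, 5, 23)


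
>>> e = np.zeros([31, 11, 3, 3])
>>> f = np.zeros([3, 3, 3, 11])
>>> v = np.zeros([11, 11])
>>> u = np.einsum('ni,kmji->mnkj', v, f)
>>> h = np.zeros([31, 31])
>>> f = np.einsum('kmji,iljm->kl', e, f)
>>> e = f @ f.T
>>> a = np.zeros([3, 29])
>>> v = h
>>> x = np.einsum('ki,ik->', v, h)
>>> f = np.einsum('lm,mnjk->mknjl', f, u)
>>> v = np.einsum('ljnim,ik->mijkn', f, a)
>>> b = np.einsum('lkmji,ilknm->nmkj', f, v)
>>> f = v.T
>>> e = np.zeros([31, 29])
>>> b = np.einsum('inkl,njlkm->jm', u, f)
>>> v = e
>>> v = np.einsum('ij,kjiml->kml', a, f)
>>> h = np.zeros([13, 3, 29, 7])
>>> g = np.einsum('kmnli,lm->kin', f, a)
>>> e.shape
(31, 29)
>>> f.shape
(11, 29, 3, 3, 31)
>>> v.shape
(11, 3, 31)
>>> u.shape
(3, 11, 3, 3)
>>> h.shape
(13, 3, 29, 7)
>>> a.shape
(3, 29)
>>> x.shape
()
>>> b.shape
(29, 31)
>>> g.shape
(11, 31, 3)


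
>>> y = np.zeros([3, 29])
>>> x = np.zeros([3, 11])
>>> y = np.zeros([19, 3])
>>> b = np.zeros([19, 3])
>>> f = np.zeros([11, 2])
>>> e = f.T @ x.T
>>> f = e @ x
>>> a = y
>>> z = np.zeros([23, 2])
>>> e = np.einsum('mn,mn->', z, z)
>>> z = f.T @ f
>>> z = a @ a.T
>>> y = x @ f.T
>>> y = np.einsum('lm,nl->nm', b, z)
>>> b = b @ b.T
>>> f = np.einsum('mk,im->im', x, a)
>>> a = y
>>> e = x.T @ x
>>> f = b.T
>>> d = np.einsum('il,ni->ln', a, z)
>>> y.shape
(19, 3)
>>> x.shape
(3, 11)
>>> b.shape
(19, 19)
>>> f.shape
(19, 19)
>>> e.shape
(11, 11)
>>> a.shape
(19, 3)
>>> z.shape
(19, 19)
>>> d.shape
(3, 19)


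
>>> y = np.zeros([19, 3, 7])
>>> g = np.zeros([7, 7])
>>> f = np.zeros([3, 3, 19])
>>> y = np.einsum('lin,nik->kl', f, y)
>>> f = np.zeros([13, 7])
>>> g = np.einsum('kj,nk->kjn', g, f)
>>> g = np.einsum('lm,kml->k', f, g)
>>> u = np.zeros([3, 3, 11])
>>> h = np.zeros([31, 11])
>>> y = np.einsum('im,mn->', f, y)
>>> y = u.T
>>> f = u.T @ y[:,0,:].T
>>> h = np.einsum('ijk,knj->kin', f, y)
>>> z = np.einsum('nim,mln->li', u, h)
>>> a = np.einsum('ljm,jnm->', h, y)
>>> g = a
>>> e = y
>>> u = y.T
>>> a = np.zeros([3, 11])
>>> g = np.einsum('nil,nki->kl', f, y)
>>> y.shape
(11, 3, 3)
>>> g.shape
(3, 11)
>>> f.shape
(11, 3, 11)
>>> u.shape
(3, 3, 11)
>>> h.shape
(11, 11, 3)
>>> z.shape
(11, 3)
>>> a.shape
(3, 11)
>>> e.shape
(11, 3, 3)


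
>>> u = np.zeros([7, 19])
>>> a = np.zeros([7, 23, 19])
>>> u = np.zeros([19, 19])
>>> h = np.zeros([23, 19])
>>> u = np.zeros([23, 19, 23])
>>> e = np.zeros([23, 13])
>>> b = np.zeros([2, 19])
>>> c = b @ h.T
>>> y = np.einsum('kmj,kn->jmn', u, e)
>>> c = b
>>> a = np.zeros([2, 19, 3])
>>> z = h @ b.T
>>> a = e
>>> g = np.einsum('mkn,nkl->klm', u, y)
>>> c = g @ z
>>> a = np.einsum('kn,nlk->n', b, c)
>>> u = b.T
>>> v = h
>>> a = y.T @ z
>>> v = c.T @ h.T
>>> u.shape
(19, 2)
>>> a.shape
(13, 19, 2)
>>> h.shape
(23, 19)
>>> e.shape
(23, 13)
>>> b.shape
(2, 19)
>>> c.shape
(19, 13, 2)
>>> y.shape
(23, 19, 13)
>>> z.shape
(23, 2)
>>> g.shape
(19, 13, 23)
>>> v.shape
(2, 13, 23)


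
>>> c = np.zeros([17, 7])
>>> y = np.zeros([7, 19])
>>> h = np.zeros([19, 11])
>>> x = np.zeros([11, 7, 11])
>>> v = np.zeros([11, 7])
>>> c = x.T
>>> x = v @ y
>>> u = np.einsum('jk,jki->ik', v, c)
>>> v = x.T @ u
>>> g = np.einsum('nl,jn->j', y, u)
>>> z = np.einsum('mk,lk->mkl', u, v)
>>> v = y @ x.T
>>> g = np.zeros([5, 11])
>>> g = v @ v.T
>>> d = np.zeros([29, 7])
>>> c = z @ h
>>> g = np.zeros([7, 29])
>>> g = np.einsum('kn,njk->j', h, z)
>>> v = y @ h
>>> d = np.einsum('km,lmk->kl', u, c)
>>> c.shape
(11, 7, 11)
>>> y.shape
(7, 19)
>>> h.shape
(19, 11)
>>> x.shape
(11, 19)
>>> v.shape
(7, 11)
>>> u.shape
(11, 7)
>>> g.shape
(7,)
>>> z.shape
(11, 7, 19)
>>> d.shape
(11, 11)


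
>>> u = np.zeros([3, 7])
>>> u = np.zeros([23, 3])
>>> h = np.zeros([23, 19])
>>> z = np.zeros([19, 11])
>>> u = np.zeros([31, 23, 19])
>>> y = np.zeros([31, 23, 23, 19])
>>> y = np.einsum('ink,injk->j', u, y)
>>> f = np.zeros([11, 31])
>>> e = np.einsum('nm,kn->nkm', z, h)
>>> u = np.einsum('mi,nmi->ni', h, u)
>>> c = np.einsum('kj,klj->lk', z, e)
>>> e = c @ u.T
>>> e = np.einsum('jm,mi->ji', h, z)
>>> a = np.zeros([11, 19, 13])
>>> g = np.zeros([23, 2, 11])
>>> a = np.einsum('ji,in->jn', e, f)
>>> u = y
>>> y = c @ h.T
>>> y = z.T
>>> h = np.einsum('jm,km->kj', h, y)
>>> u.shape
(23,)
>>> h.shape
(11, 23)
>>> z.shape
(19, 11)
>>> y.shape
(11, 19)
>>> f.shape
(11, 31)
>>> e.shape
(23, 11)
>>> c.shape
(23, 19)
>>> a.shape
(23, 31)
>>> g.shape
(23, 2, 11)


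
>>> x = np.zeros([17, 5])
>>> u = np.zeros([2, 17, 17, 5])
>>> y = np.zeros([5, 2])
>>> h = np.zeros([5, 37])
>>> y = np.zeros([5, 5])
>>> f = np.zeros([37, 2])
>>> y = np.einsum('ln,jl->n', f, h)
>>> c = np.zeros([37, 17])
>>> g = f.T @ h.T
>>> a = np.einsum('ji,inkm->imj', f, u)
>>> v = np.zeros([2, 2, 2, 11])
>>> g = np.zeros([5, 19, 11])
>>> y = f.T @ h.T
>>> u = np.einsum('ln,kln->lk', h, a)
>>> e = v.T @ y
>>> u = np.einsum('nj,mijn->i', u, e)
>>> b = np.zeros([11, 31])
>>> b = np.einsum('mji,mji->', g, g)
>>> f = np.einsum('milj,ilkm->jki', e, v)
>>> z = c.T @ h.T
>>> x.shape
(17, 5)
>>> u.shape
(2,)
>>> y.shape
(2, 5)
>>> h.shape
(5, 37)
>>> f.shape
(5, 2, 2)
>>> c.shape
(37, 17)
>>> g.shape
(5, 19, 11)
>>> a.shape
(2, 5, 37)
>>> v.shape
(2, 2, 2, 11)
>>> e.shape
(11, 2, 2, 5)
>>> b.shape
()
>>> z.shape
(17, 5)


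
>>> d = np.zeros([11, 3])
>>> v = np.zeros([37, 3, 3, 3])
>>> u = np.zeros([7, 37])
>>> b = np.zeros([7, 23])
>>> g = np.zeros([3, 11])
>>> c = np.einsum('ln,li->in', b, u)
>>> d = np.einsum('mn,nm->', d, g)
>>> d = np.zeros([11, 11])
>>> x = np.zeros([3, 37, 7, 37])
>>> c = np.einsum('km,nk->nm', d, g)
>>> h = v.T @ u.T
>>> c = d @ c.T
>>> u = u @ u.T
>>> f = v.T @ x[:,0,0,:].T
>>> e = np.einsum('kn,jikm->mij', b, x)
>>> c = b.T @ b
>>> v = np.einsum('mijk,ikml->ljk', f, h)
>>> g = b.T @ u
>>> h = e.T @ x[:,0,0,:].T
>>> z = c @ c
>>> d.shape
(11, 11)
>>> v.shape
(7, 3, 3)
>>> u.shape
(7, 7)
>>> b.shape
(7, 23)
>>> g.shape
(23, 7)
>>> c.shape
(23, 23)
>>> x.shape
(3, 37, 7, 37)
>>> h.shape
(3, 37, 3)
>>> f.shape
(3, 3, 3, 3)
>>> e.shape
(37, 37, 3)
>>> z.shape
(23, 23)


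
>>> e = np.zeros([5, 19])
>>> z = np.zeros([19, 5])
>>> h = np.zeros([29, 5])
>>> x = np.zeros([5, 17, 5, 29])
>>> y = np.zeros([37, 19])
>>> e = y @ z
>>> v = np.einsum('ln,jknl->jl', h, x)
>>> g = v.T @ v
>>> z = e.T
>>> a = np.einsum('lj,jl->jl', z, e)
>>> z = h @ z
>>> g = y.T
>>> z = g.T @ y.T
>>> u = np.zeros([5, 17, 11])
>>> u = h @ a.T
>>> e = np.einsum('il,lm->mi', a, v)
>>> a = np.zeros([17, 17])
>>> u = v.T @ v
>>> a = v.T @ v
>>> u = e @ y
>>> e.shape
(29, 37)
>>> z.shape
(37, 37)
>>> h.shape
(29, 5)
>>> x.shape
(5, 17, 5, 29)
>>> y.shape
(37, 19)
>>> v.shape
(5, 29)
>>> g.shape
(19, 37)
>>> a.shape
(29, 29)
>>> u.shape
(29, 19)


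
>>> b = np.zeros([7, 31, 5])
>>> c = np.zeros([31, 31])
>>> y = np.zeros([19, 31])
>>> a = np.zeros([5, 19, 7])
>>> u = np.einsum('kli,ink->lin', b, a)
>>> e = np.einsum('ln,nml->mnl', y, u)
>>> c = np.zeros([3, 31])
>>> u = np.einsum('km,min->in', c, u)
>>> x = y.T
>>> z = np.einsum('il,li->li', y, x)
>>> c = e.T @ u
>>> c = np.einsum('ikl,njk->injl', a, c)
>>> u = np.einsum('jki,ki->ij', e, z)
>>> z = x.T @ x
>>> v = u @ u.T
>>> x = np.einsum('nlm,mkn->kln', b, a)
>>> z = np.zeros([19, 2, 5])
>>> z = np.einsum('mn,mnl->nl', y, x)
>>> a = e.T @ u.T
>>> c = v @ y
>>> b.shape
(7, 31, 5)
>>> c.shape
(19, 31)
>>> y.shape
(19, 31)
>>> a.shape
(19, 31, 19)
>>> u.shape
(19, 5)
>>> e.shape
(5, 31, 19)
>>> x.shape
(19, 31, 7)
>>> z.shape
(31, 7)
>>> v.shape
(19, 19)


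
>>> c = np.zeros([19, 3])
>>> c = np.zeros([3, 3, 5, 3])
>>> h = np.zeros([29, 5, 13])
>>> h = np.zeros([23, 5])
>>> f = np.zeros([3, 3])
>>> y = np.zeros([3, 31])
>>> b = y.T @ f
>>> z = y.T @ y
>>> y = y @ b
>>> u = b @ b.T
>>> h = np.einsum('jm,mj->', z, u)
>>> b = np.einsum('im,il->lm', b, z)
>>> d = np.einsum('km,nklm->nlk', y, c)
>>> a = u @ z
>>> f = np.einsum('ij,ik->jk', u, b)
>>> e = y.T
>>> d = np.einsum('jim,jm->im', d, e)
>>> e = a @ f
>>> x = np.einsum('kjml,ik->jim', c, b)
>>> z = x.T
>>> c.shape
(3, 3, 5, 3)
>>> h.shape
()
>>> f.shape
(31, 3)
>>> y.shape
(3, 3)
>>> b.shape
(31, 3)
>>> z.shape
(5, 31, 3)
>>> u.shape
(31, 31)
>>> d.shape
(5, 3)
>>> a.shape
(31, 31)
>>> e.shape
(31, 3)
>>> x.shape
(3, 31, 5)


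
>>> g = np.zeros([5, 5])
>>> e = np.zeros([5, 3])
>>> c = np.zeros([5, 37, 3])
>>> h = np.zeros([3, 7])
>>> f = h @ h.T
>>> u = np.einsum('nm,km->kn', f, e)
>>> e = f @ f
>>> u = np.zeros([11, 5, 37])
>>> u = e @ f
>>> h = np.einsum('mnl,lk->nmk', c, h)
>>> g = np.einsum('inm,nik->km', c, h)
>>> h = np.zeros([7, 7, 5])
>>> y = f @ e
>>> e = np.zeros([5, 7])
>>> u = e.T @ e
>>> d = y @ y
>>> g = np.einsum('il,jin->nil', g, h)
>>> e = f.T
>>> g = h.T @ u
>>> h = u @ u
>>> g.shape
(5, 7, 7)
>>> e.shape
(3, 3)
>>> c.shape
(5, 37, 3)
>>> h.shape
(7, 7)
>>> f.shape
(3, 3)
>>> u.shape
(7, 7)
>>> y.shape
(3, 3)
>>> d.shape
(3, 3)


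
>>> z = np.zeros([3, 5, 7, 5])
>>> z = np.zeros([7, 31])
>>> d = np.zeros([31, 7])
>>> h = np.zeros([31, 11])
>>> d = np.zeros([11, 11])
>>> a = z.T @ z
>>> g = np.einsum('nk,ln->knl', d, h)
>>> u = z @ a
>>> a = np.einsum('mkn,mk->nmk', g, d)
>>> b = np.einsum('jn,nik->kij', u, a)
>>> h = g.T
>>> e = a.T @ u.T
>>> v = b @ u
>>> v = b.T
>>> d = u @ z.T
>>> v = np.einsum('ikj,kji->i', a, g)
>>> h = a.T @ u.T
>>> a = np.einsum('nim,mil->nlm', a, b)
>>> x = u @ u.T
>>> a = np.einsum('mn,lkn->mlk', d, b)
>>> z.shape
(7, 31)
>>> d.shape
(7, 7)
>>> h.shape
(11, 11, 7)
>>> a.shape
(7, 11, 11)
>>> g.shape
(11, 11, 31)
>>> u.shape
(7, 31)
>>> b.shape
(11, 11, 7)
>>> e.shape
(11, 11, 7)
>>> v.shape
(31,)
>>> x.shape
(7, 7)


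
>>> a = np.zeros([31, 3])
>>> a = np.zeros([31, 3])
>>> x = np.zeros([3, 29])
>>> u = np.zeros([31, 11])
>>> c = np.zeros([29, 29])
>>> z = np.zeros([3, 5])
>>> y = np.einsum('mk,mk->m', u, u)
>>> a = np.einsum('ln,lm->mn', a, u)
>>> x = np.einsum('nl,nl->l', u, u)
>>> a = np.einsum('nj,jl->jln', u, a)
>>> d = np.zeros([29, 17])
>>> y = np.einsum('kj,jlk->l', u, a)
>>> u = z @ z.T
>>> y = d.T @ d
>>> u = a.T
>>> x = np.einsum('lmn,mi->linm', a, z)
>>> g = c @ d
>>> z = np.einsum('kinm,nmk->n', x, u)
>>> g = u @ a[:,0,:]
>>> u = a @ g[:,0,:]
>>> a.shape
(11, 3, 31)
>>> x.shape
(11, 5, 31, 3)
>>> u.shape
(11, 3, 31)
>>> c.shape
(29, 29)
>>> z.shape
(31,)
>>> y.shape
(17, 17)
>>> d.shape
(29, 17)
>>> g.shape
(31, 3, 31)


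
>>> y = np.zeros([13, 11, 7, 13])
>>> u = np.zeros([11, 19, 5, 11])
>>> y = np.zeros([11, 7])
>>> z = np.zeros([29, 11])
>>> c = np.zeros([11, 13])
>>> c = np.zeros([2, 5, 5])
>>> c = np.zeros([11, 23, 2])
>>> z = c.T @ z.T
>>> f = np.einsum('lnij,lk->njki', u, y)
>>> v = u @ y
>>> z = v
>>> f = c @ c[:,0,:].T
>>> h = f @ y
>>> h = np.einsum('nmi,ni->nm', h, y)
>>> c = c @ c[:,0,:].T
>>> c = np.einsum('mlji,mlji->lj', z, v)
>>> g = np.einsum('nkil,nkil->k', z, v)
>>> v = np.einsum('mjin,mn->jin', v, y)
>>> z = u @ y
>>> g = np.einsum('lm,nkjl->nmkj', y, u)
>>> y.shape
(11, 7)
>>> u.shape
(11, 19, 5, 11)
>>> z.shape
(11, 19, 5, 7)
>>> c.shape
(19, 5)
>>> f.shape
(11, 23, 11)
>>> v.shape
(19, 5, 7)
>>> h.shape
(11, 23)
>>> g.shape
(11, 7, 19, 5)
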